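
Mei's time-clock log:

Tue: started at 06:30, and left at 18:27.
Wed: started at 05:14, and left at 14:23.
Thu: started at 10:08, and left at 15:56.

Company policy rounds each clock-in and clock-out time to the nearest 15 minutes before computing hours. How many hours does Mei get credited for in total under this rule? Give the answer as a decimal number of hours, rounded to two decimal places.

Tue: in 06:30→06:30, out 18:27→18:30; 12 h 0 min
Wed: in 05:14→05:15, out 14:23→14:30; 9 h 15 min
Thu: in 10:08→10:15, out 15:56→16:00; 5 h 45 min
Total credited: 27 h 0 min.

27.00 hours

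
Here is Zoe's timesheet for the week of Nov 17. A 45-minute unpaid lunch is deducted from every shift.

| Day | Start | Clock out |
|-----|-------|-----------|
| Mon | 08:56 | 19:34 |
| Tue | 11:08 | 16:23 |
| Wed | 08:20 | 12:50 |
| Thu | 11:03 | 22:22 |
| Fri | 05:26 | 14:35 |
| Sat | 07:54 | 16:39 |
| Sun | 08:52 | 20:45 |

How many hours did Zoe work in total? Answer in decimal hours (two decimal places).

Mon: 08:56–19:34 = 10 h 38 min; less 45 min break → 9 h 53 min
Tue: 11:08–16:23 = 5 h 15 min; less 45 min break → 4 h 30 min
Wed: 08:20–12:50 = 4 h 30 min; less 45 min break → 3 h 45 min
Thu: 11:03–22:22 = 11 h 19 min; less 45 min break → 10 h 34 min
Fri: 05:26–14:35 = 9 h 9 min; less 45 min break → 8 h 24 min
Sat: 07:54–16:39 = 8 h 45 min; less 45 min break → 8 h 0 min
Sun: 08:52–20:45 = 11 h 53 min; less 45 min break → 11 h 8 min
Total: 9 h 53 min + 4 h 30 min + 3 h 45 min + 10 h 34 min + 8 h 24 min + 8 h 0 min + 11 h 8 min = 56 h 14 min.

56.23 hours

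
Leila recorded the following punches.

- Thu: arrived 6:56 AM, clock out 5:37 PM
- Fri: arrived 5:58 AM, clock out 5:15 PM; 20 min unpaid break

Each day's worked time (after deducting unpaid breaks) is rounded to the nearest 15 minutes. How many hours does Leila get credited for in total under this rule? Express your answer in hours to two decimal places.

21.75 hours

Thu: 6:56 AM–5:37 PM = 10 h 41 min → rounds to 10 h 45 min
Fri: 5:58 AM–5:15 PM = 11 h 17 min − 20 min = 10 h 57 min → rounds to 11 h 0 min
Total credited: 21 h 45 min.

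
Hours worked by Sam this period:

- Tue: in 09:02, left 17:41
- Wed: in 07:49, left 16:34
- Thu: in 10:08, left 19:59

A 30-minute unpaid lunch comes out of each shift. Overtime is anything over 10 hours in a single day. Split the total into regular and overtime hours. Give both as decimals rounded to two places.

Tue: 09:02–17:41 = 8 h 39 min; less 30 min break → 8 h 9 min
Wed: 07:49–16:34 = 8 h 45 min; less 30 min break → 8 h 15 min
Thu: 10:08–19:59 = 9 h 51 min; less 30 min break → 9 h 21 min
Tue reg 8 h 9 min / OT 0 h 0 min; Wed reg 8 h 15 min / OT 0 h 0 min; Thu reg 9 h 21 min / OT 0 h 0 min.
Totals: regular 25 h 45 min, overtime 0 h 0 min.

Regular 25.75 hours, overtime 0.00 hours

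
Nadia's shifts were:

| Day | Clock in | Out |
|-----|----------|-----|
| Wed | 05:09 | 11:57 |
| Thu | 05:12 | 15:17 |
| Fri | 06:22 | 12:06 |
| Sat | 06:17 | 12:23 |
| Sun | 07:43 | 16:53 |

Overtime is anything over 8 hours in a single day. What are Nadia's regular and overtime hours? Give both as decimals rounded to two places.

Regular 34.63 hours, overtime 3.25 hours

Wed: 05:09–11:57 = 6 h 48 min
Thu: 05:12–15:17 = 10 h 5 min
Fri: 06:22–12:06 = 5 h 44 min
Sat: 06:17–12:23 = 6 h 6 min
Sun: 07:43–16:53 = 9 h 10 min
Wed reg 6 h 48 min / OT 0 h 0 min; Thu reg 8 h 0 min / OT 2 h 5 min; Fri reg 5 h 44 min / OT 0 h 0 min; Sat reg 6 h 6 min / OT 0 h 0 min; Sun reg 8 h 0 min / OT 1 h 10 min.
Totals: regular 34 h 38 min, overtime 3 h 15 min.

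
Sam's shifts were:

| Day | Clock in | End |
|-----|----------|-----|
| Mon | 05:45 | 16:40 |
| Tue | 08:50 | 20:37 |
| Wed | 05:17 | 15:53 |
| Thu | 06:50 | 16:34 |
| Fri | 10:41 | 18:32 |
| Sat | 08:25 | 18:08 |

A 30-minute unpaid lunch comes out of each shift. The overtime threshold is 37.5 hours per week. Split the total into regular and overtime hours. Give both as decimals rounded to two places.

Regular 37.50 hours, overtime 20.10 hours

Mon: 05:45–16:40 = 10 h 55 min; less 30 min break → 10 h 25 min
Tue: 08:50–20:37 = 11 h 47 min; less 30 min break → 11 h 17 min
Wed: 05:17–15:53 = 10 h 36 min; less 30 min break → 10 h 6 min
Thu: 06:50–16:34 = 9 h 44 min; less 30 min break → 9 h 14 min
Fri: 10:41–18:32 = 7 h 51 min; less 30 min break → 7 h 21 min
Sat: 08:25–18:08 = 9 h 43 min; less 30 min break → 9 h 13 min
Total worked: 57 h 36 min = 57.60 h.
Threshold 37.5 h → overtime 20 h 6 min, regular 37 h 30 min.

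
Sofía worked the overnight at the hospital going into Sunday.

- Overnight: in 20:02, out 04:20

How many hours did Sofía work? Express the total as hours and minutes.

8 h 18 min

Overnight: 20:02 → midnight = 3 h 58 min; midnight → 04:20 = 4 h 20 min; span 8 h 18 min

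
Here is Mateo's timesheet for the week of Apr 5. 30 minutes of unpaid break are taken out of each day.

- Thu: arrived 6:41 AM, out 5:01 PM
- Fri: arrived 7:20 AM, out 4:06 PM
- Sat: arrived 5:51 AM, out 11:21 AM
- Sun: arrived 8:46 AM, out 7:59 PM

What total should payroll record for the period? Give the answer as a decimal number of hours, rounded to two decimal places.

33.82 hours

Thu: 6:41 AM–5:01 PM = 10 h 20 min; less 30 min break → 9 h 50 min
Fri: 7:20 AM–4:06 PM = 8 h 46 min; less 30 min break → 8 h 16 min
Sat: 5:51 AM–11:21 AM = 5 h 30 min; less 30 min break → 5 h 0 min
Sun: 8:46 AM–7:59 PM = 11 h 13 min; less 30 min break → 10 h 43 min
Total: 9 h 50 min + 8 h 16 min + 5 h 0 min + 10 h 43 min = 33 h 49 min.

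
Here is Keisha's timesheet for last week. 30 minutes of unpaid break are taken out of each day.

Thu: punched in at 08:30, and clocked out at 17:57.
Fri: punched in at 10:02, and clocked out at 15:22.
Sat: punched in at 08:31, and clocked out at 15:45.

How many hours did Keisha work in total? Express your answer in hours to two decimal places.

Thu: 08:30–17:57 = 9 h 27 min; less 30 min break → 8 h 57 min
Fri: 10:02–15:22 = 5 h 20 min; less 30 min break → 4 h 50 min
Sat: 08:31–15:45 = 7 h 14 min; less 30 min break → 6 h 44 min
Total: 8 h 57 min + 4 h 50 min + 6 h 44 min = 20 h 31 min.

20.52 hours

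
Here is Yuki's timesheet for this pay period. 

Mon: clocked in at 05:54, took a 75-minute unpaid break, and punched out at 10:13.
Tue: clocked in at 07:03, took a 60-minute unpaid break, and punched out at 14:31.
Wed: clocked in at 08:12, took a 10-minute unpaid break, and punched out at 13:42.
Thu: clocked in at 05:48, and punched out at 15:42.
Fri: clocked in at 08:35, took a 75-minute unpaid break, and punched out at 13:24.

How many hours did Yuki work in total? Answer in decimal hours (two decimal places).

Mon: 05:54–10:13 = 4 h 19 min; less 75 min break → 3 h 4 min
Tue: 07:03–14:31 = 7 h 28 min; less 60 min break → 6 h 28 min
Wed: 08:12–13:42 = 5 h 30 min; less 10 min break → 5 h 20 min
Thu: 05:48–15:42 = 9 h 54 min
Fri: 08:35–13:24 = 4 h 49 min; less 75 min break → 3 h 34 min
Total: 3 h 4 min + 6 h 28 min + 5 h 20 min + 9 h 54 min + 3 h 34 min = 28 h 20 min.

28.33 hours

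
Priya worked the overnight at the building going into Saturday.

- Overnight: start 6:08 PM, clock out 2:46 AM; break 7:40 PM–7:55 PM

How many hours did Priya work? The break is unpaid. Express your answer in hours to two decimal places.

Overnight: 6:08 PM → midnight = 5 h 52 min; midnight → 2:46 AM = 2 h 46 min; span 8 h 38 min; less 15 min break → 8 h 23 min

8.38 hours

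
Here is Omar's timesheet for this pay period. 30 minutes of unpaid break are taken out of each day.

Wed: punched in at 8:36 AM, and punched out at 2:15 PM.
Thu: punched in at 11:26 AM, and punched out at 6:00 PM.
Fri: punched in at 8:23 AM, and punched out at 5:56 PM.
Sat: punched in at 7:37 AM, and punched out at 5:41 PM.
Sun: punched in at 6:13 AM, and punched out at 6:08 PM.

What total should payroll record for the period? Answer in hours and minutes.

41 h 15 min

Wed: 8:36 AM–2:15 PM = 5 h 39 min; less 30 min break → 5 h 9 min
Thu: 11:26 AM–6:00 PM = 6 h 34 min; less 30 min break → 6 h 4 min
Fri: 8:23 AM–5:56 PM = 9 h 33 min; less 30 min break → 9 h 3 min
Sat: 7:37 AM–5:41 PM = 10 h 4 min; less 30 min break → 9 h 34 min
Sun: 6:13 AM–6:08 PM = 11 h 55 min; less 30 min break → 11 h 25 min
Total: 5 h 9 min + 6 h 4 min + 9 h 3 min + 9 h 34 min + 11 h 25 min = 41 h 15 min.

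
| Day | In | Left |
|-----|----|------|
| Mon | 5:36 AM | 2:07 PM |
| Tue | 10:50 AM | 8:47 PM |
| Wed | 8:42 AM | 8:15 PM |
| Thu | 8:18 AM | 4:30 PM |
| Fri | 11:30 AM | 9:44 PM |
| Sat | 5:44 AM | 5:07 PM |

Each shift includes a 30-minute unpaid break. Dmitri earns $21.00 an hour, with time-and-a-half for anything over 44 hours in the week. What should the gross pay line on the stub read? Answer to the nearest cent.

$1328.25

Mon: 5:36 AM–2:07 PM = 8 h 31 min; less 30 min break → 8 h 1 min
Tue: 10:50 AM–8:47 PM = 9 h 57 min; less 30 min break → 9 h 27 min
Wed: 8:42 AM–8:15 PM = 11 h 33 min; less 30 min break → 11 h 3 min
Thu: 8:18 AM–4:30 PM = 8 h 12 min; less 30 min break → 7 h 42 min
Fri: 11:30 AM–9:44 PM = 10 h 14 min; less 30 min break → 9 h 44 min
Sat: 5:44 AM–5:07 PM = 11 h 23 min; less 30 min break → 10 h 53 min
Total worked: 56 h 50 min = 3410 min.
Regular 44 h 0 min = 2640 min at $21.00/h; overtime 12 h 50 min = 770 min at $31.50/h.
Pay = (2640 × $21.00 + 770 × $31.50) ÷ 60 = $1328.25.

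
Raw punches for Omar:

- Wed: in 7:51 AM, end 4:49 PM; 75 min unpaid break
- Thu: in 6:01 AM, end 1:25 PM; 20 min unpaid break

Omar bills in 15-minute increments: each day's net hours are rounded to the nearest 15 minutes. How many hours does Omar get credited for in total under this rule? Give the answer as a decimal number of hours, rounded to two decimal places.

Wed: 7:51 AM–4:49 PM = 8 h 58 min − 75 min = 7 h 43 min → rounds to 7 h 45 min
Thu: 6:01 AM–1:25 PM = 7 h 24 min − 20 min = 7 h 4 min → rounds to 7 h 0 min
Total credited: 14 h 45 min.

14.75 hours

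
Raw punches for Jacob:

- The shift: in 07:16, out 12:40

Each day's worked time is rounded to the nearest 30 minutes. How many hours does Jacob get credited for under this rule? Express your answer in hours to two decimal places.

The shift: 07:16–12:40 = 5 h 24 min → rounds to 5 h 30 min

5.50 hours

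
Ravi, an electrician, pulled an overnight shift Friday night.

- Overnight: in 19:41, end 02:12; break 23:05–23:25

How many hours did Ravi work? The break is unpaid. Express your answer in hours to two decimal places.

6.18 hours

Overnight: 19:41 → midnight = 4 h 19 min; midnight → 02:12 = 2 h 12 min; span 6 h 31 min; less 20 min break → 6 h 11 min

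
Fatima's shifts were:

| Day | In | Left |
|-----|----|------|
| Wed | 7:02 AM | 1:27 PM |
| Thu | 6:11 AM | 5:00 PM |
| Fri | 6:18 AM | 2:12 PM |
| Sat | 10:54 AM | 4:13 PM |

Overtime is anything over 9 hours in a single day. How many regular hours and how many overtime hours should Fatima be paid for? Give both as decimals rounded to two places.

Regular 28.63 hours, overtime 1.82 hours

Wed: 7:02 AM–1:27 PM = 6 h 25 min
Thu: 6:11 AM–5:00 PM = 10 h 49 min
Fri: 6:18 AM–2:12 PM = 7 h 54 min
Sat: 10:54 AM–4:13 PM = 5 h 19 min
Wed reg 6 h 25 min / OT 0 h 0 min; Thu reg 9 h 0 min / OT 1 h 49 min; Fri reg 7 h 54 min / OT 0 h 0 min; Sat reg 5 h 19 min / OT 0 h 0 min.
Totals: regular 28 h 38 min, overtime 1 h 49 min.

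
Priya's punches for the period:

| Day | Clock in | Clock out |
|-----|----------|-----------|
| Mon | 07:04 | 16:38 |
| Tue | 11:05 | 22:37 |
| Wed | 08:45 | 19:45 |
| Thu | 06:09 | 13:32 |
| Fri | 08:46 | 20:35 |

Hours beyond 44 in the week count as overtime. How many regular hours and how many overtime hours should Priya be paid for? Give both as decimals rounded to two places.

Mon: 07:04–16:38 = 9 h 34 min
Tue: 11:05–22:37 = 11 h 32 min
Wed: 08:45–19:45 = 11 h 0 min
Thu: 06:09–13:32 = 7 h 23 min
Fri: 08:46–20:35 = 11 h 49 min
Total worked: 51 h 18 min = 51.30 h.
Threshold 44 h → overtime 7 h 18 min, regular 44 h 0 min.

Regular 44.00 hours, overtime 7.30 hours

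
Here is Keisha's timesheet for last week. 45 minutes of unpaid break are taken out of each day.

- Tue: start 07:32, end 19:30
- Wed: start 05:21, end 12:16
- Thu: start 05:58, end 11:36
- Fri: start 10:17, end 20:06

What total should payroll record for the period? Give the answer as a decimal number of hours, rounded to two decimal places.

31.33 hours

Tue: 07:32–19:30 = 11 h 58 min; less 45 min break → 11 h 13 min
Wed: 05:21–12:16 = 6 h 55 min; less 45 min break → 6 h 10 min
Thu: 05:58–11:36 = 5 h 38 min; less 45 min break → 4 h 53 min
Fri: 10:17–20:06 = 9 h 49 min; less 45 min break → 9 h 4 min
Total: 11 h 13 min + 6 h 10 min + 4 h 53 min + 9 h 4 min = 31 h 20 min.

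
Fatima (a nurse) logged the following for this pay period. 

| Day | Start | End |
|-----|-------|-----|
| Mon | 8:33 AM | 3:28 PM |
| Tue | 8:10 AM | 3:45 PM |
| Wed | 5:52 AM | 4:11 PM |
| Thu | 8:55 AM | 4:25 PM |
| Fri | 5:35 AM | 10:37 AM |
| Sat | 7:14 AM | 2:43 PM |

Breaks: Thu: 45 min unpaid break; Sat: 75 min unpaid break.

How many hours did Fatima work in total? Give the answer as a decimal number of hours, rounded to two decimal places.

42.83 hours

Mon: 8:33 AM–3:28 PM = 6 h 55 min
Tue: 8:10 AM–3:45 PM = 7 h 35 min
Wed: 5:52 AM–4:11 PM = 10 h 19 min
Thu: 8:55 AM–4:25 PM = 7 h 30 min; less 45 min break → 6 h 45 min
Fri: 5:35 AM–10:37 AM = 5 h 2 min
Sat: 7:14 AM–2:43 PM = 7 h 29 min; less 75 min break → 6 h 14 min
Total: 6 h 55 min + 7 h 35 min + 10 h 19 min + 6 h 45 min + 5 h 2 min + 6 h 14 min = 42 h 50 min.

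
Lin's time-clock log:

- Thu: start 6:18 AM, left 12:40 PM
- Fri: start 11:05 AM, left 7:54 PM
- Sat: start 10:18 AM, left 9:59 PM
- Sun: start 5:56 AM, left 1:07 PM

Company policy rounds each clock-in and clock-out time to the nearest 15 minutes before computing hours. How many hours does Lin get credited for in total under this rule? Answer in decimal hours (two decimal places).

34.25 hours

Thu: in 6:18 AM→6:15 AM, out 12:40 PM→12:45 PM; 6 h 30 min
Fri: in 11:05 AM→11:00 AM, out 7:54 PM→8:00 PM; 9 h 0 min
Sat: in 10:18 AM→10:15 AM, out 9:59 PM→10:00 PM; 11 h 45 min
Sun: in 5:56 AM→6:00 AM, out 1:07 PM→1:00 PM; 7 h 0 min
Total credited: 34 h 15 min.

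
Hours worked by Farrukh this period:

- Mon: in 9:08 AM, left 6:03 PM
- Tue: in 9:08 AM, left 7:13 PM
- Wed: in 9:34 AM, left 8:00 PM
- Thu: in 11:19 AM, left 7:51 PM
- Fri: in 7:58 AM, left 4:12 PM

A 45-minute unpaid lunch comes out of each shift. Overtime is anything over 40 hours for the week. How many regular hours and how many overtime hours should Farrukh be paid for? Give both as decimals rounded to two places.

Regular 40.00 hours, overtime 2.45 hours

Mon: 9:08 AM–6:03 PM = 8 h 55 min; less 45 min break → 8 h 10 min
Tue: 9:08 AM–7:13 PM = 10 h 5 min; less 45 min break → 9 h 20 min
Wed: 9:34 AM–8:00 PM = 10 h 26 min; less 45 min break → 9 h 41 min
Thu: 11:19 AM–7:51 PM = 8 h 32 min; less 45 min break → 7 h 47 min
Fri: 7:58 AM–4:12 PM = 8 h 14 min; less 45 min break → 7 h 29 min
Total worked: 42 h 27 min = 42.45 h.
Threshold 40 h → overtime 2 h 27 min, regular 40 h 0 min.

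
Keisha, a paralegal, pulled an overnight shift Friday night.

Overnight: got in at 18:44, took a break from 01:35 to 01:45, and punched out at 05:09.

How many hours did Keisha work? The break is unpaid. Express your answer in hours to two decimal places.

Overnight: 18:44 → midnight = 5 h 16 min; midnight → 05:09 = 5 h 9 min; span 10 h 25 min; less 10 min break → 10 h 15 min

10.25 hours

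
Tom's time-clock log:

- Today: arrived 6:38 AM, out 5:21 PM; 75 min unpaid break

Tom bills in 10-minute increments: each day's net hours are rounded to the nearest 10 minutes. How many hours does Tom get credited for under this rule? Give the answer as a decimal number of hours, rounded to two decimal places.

9.50 hours

Today: 6:38 AM–5:21 PM = 10 h 43 min − 75 min = 9 h 28 min → rounds to 9 h 30 min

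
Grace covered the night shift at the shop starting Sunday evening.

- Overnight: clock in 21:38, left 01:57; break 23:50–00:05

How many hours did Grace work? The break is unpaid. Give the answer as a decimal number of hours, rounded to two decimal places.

Overnight: 21:38 → midnight = 2 h 22 min; midnight → 01:57 = 1 h 57 min; span 4 h 19 min; less 15 min break → 4 h 4 min

4.07 hours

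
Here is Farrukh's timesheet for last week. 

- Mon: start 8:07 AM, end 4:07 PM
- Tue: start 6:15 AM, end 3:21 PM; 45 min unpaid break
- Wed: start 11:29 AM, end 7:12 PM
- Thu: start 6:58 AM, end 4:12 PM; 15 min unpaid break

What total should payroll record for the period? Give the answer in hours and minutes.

Mon: 8:07 AM–4:07 PM = 8 h 0 min
Tue: 6:15 AM–3:21 PM = 9 h 6 min; less 45 min break → 8 h 21 min
Wed: 11:29 AM–7:12 PM = 7 h 43 min
Thu: 6:58 AM–4:12 PM = 9 h 14 min; less 15 min break → 8 h 59 min
Total: 8 h 0 min + 8 h 21 min + 7 h 43 min + 8 h 59 min = 33 h 3 min.

33 h 3 min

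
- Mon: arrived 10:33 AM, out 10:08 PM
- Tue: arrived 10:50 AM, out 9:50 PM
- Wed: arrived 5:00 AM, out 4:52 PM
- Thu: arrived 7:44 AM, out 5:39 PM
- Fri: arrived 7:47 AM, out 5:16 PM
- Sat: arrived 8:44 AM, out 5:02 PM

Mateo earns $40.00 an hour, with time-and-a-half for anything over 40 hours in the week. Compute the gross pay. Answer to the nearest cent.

Mon: 10:33 AM–10:08 PM = 11 h 35 min
Tue: 10:50 AM–9:50 PM = 11 h 0 min
Wed: 5:00 AM–4:52 PM = 11 h 52 min
Thu: 7:44 AM–5:39 PM = 9 h 55 min
Fri: 7:47 AM–5:16 PM = 9 h 29 min
Sat: 8:44 AM–5:02 PM = 8 h 18 min
Total worked: 62 h 9 min = 3729 min.
Regular 40 h 0 min = 2400 min at $40.00/h; overtime 22 h 9 min = 1329 min at $60.00/h.
Pay = (2400 × $40.00 + 1329 × $60.00) ÷ 60 = $2929.00.

$2929.00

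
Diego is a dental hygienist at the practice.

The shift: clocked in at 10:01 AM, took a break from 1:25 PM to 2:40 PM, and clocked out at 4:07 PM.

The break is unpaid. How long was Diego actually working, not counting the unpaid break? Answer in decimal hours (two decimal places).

4.85 hours

The shift: 10:01 AM–4:07 PM = 6 h 6 min; less 75 min break → 4 h 51 min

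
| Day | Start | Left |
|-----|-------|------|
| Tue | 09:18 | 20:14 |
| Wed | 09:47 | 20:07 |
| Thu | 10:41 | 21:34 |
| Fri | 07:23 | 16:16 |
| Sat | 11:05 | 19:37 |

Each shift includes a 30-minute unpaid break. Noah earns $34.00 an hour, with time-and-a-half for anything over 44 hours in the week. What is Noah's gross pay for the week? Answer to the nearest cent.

$1652.40

Tue: 09:18–20:14 = 10 h 56 min; less 30 min break → 10 h 26 min
Wed: 09:47–20:07 = 10 h 20 min; less 30 min break → 9 h 50 min
Thu: 10:41–21:34 = 10 h 53 min; less 30 min break → 10 h 23 min
Fri: 07:23–16:16 = 8 h 53 min; less 30 min break → 8 h 23 min
Sat: 11:05–19:37 = 8 h 32 min; less 30 min break → 8 h 2 min
Total worked: 47 h 4 min = 2824 min.
Regular 44 h 0 min = 2640 min at $34.00/h; overtime 3 h 4 min = 184 min at $51.00/h.
Pay = (2640 × $34.00 + 184 × $51.00) ÷ 60 = $1652.40.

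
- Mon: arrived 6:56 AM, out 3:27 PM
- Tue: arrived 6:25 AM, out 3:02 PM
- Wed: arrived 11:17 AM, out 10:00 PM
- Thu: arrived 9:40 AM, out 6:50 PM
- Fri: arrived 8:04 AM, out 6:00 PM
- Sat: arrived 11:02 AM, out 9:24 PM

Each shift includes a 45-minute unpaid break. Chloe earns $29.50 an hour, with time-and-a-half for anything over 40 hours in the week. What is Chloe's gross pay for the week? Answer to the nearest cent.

Mon: 6:56 AM–3:27 PM = 8 h 31 min; less 45 min break → 7 h 46 min
Tue: 6:25 AM–3:02 PM = 8 h 37 min; less 45 min break → 7 h 52 min
Wed: 11:17 AM–10:00 PM = 10 h 43 min; less 45 min break → 9 h 58 min
Thu: 9:40 AM–6:50 PM = 9 h 10 min; less 45 min break → 8 h 25 min
Fri: 8:04 AM–6:00 PM = 9 h 56 min; less 45 min break → 9 h 11 min
Sat: 11:02 AM–9:24 PM = 10 h 22 min; less 45 min break → 9 h 37 min
Total worked: 52 h 49 min = 3169 min.
Regular 40 h 0 min = 2400 min at $29.50/h; overtime 12 h 49 min = 769 min at $44.25/h.
Pay = (2400 × $29.50 + 769 × $44.25) ÷ 60 = $1747.14.

$1747.14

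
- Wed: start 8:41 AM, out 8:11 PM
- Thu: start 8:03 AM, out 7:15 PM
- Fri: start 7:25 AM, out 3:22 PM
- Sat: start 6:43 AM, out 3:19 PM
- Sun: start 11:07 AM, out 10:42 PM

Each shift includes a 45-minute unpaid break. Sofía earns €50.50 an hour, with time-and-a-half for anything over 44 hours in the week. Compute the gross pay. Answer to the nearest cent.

€2455.56

Wed: 8:41 AM–8:11 PM = 11 h 30 min; less 45 min break → 10 h 45 min
Thu: 8:03 AM–7:15 PM = 11 h 12 min; less 45 min break → 10 h 27 min
Fri: 7:25 AM–3:22 PM = 7 h 57 min; less 45 min break → 7 h 12 min
Sat: 6:43 AM–3:19 PM = 8 h 36 min; less 45 min break → 7 h 51 min
Sun: 11:07 AM–10:42 PM = 11 h 35 min; less 45 min break → 10 h 50 min
Total worked: 47 h 5 min = 2825 min.
Regular 44 h 0 min = 2640 min at €50.50/h; overtime 3 h 5 min = 185 min at €75.75/h.
Pay = (2640 × €50.50 + 185 × €75.75) ÷ 60 = €2455.56.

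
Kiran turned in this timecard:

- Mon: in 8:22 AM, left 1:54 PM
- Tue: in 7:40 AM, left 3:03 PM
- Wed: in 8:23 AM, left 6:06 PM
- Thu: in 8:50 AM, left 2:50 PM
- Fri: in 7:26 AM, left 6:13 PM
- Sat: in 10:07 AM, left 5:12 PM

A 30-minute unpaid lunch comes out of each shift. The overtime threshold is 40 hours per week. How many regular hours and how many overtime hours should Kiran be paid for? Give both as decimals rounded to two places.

Regular 40.00 hours, overtime 3.50 hours

Mon: 8:22 AM–1:54 PM = 5 h 32 min; less 30 min break → 5 h 2 min
Tue: 7:40 AM–3:03 PM = 7 h 23 min; less 30 min break → 6 h 53 min
Wed: 8:23 AM–6:06 PM = 9 h 43 min; less 30 min break → 9 h 13 min
Thu: 8:50 AM–2:50 PM = 6 h 0 min; less 30 min break → 5 h 30 min
Fri: 7:26 AM–6:13 PM = 10 h 47 min; less 30 min break → 10 h 17 min
Sat: 10:07 AM–5:12 PM = 7 h 5 min; less 30 min break → 6 h 35 min
Total worked: 43 h 30 min = 43.50 h.
Threshold 40 h → overtime 3 h 30 min, regular 40 h 0 min.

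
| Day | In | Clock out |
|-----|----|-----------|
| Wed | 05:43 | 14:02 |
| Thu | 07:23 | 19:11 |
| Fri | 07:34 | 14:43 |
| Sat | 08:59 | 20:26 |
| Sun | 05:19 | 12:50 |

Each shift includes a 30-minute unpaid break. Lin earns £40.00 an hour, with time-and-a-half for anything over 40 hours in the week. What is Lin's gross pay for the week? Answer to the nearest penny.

Wed: 05:43–14:02 = 8 h 19 min; less 30 min break → 7 h 49 min
Thu: 07:23–19:11 = 11 h 48 min; less 30 min break → 11 h 18 min
Fri: 07:34–14:43 = 7 h 9 min; less 30 min break → 6 h 39 min
Sat: 08:59–20:26 = 11 h 27 min; less 30 min break → 10 h 57 min
Sun: 05:19–12:50 = 7 h 31 min; less 30 min break → 7 h 1 min
Total worked: 43 h 44 min = 2624 min.
Regular 40 h 0 min = 2400 min at £40.00/h; overtime 3 h 44 min = 224 min at £60.00/h.
Pay = (2400 × £40.00 + 224 × £60.00) ÷ 60 = £1824.00.

£1824.00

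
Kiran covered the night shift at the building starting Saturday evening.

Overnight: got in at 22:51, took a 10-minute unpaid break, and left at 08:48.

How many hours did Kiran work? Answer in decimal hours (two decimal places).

Overnight: 22:51 → midnight = 1 h 9 min; midnight → 08:48 = 8 h 48 min; span 9 h 57 min; less 10 min break → 9 h 47 min

9.78 hours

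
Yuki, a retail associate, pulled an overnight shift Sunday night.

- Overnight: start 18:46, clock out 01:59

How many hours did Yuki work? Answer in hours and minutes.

Overnight: 18:46 → midnight = 5 h 14 min; midnight → 01:59 = 1 h 59 min; span 7 h 13 min

7 h 13 min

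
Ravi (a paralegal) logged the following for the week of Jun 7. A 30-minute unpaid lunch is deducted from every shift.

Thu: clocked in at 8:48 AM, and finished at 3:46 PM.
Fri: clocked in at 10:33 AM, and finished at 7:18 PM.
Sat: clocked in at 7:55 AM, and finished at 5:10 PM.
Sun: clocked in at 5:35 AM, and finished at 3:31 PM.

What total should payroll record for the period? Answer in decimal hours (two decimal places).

Thu: 8:48 AM–3:46 PM = 6 h 58 min; less 30 min break → 6 h 28 min
Fri: 10:33 AM–7:18 PM = 8 h 45 min; less 30 min break → 8 h 15 min
Sat: 7:55 AM–5:10 PM = 9 h 15 min; less 30 min break → 8 h 45 min
Sun: 5:35 AM–3:31 PM = 9 h 56 min; less 30 min break → 9 h 26 min
Total: 6 h 28 min + 8 h 15 min + 8 h 45 min + 9 h 26 min = 32 h 54 min.

32.90 hours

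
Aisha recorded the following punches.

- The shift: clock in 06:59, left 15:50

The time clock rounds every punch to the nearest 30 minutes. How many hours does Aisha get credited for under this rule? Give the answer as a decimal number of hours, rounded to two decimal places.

9.00 hours

The shift: in 06:59→07:00, out 15:50→16:00; 9 h 0 min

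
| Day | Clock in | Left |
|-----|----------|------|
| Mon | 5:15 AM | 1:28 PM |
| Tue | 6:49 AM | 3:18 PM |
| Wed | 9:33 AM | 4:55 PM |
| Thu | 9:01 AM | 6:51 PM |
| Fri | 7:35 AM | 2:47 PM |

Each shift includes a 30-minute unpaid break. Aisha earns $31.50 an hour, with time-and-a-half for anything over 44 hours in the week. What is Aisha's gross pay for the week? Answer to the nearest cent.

Mon: 5:15 AM–1:28 PM = 8 h 13 min; less 30 min break → 7 h 43 min
Tue: 6:49 AM–3:18 PM = 8 h 29 min; less 30 min break → 7 h 59 min
Wed: 9:33 AM–4:55 PM = 7 h 22 min; less 30 min break → 6 h 52 min
Thu: 9:01 AM–6:51 PM = 9 h 50 min; less 30 min break → 9 h 20 min
Fri: 7:35 AM–2:47 PM = 7 h 12 min; less 30 min break → 6 h 42 min
Total worked: 38 h 36 min = 2316 min.
Regular 38 h 36 min = 2316 min at $31.50/h; overtime 0 h 0 min = 0 min at $47.25/h.
Pay = (2316 × $31.50 + 0 × $47.25) ÷ 60 = $1215.90.

$1215.90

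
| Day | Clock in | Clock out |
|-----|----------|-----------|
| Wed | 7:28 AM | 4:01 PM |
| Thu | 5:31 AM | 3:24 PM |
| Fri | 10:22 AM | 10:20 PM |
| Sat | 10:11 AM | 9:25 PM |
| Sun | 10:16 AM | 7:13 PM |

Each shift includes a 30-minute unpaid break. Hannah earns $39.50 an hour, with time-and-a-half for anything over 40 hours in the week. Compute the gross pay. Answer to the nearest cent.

$2058.94

Wed: 7:28 AM–4:01 PM = 8 h 33 min; less 30 min break → 8 h 3 min
Thu: 5:31 AM–3:24 PM = 9 h 53 min; less 30 min break → 9 h 23 min
Fri: 10:22 AM–10:20 PM = 11 h 58 min; less 30 min break → 11 h 28 min
Sat: 10:11 AM–9:25 PM = 11 h 14 min; less 30 min break → 10 h 44 min
Sun: 10:16 AM–7:13 PM = 8 h 57 min; less 30 min break → 8 h 27 min
Total worked: 48 h 5 min = 2885 min.
Regular 40 h 0 min = 2400 min at $39.50/h; overtime 8 h 5 min = 485 min at $59.25/h.
Pay = (2400 × $39.50 + 485 × $59.25) ÷ 60 = $2058.94.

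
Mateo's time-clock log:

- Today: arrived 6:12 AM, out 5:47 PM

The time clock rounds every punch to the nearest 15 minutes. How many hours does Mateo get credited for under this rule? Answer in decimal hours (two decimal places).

Today: in 6:12 AM→6:15 AM, out 5:47 PM→5:45 PM; 11 h 30 min

11.50 hours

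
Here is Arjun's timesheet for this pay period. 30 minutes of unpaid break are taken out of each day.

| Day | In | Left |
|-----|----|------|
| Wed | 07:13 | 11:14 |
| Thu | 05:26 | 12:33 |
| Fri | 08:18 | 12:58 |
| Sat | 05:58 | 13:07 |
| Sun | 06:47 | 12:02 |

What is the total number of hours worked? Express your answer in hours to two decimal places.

Wed: 07:13–11:14 = 4 h 1 min; less 30 min break → 3 h 31 min
Thu: 05:26–12:33 = 7 h 7 min; less 30 min break → 6 h 37 min
Fri: 08:18–12:58 = 4 h 40 min; less 30 min break → 4 h 10 min
Sat: 05:58–13:07 = 7 h 9 min; less 30 min break → 6 h 39 min
Sun: 06:47–12:02 = 5 h 15 min; less 30 min break → 4 h 45 min
Total: 3 h 31 min + 6 h 37 min + 4 h 10 min + 6 h 39 min + 4 h 45 min = 25 h 42 min.

25.70 hours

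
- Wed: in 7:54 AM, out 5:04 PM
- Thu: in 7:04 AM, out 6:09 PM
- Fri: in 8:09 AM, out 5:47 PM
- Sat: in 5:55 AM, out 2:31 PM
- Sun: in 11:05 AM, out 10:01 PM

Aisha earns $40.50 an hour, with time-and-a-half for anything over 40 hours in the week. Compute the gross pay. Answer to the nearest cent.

$2192.06

Wed: 7:54 AM–5:04 PM = 9 h 10 min
Thu: 7:04 AM–6:09 PM = 11 h 5 min
Fri: 8:09 AM–5:47 PM = 9 h 38 min
Sat: 5:55 AM–2:31 PM = 8 h 36 min
Sun: 11:05 AM–10:01 PM = 10 h 56 min
Total worked: 49 h 25 min = 2965 min.
Regular 40 h 0 min = 2400 min at $40.50/h; overtime 9 h 25 min = 565 min at $60.75/h.
Pay = (2400 × $40.50 + 565 × $60.75) ÷ 60 = $2192.06.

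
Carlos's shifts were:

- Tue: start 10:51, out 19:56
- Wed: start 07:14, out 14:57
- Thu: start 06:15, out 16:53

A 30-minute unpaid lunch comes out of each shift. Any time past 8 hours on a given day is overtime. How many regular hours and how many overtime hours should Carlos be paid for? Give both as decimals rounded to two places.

Tue: 10:51–19:56 = 9 h 5 min; less 30 min break → 8 h 35 min
Wed: 07:14–14:57 = 7 h 43 min; less 30 min break → 7 h 13 min
Thu: 06:15–16:53 = 10 h 38 min; less 30 min break → 10 h 8 min
Tue reg 8 h 0 min / OT 0 h 35 min; Wed reg 7 h 13 min / OT 0 h 0 min; Thu reg 8 h 0 min / OT 2 h 8 min.
Totals: regular 23 h 13 min, overtime 2 h 43 min.

Regular 23.22 hours, overtime 2.72 hours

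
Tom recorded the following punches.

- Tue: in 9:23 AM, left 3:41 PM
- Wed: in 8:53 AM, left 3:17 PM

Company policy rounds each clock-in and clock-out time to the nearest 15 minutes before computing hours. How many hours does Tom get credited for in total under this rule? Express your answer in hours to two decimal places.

Tue: in 9:23 AM→9:30 AM, out 3:41 PM→3:45 PM; 6 h 15 min
Wed: in 8:53 AM→9:00 AM, out 3:17 PM→3:15 PM; 6 h 15 min
Total credited: 12 h 30 min.

12.50 hours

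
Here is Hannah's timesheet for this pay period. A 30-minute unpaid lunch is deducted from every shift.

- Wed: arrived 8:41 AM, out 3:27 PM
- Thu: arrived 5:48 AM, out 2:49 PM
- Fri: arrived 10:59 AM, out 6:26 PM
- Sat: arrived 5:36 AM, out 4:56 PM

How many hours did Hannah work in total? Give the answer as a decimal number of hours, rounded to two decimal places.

Wed: 8:41 AM–3:27 PM = 6 h 46 min; less 30 min break → 6 h 16 min
Thu: 5:48 AM–2:49 PM = 9 h 1 min; less 30 min break → 8 h 31 min
Fri: 10:59 AM–6:26 PM = 7 h 27 min; less 30 min break → 6 h 57 min
Sat: 5:36 AM–4:56 PM = 11 h 20 min; less 30 min break → 10 h 50 min
Total: 6 h 16 min + 8 h 31 min + 6 h 57 min + 10 h 50 min = 32 h 34 min.

32.57 hours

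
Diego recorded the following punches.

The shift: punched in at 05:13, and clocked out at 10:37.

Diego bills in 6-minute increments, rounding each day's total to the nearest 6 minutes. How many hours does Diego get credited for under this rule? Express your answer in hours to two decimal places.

5.40 hours

The shift: 05:13–10:37 = 5 h 24 min → rounds to 5 h 24 min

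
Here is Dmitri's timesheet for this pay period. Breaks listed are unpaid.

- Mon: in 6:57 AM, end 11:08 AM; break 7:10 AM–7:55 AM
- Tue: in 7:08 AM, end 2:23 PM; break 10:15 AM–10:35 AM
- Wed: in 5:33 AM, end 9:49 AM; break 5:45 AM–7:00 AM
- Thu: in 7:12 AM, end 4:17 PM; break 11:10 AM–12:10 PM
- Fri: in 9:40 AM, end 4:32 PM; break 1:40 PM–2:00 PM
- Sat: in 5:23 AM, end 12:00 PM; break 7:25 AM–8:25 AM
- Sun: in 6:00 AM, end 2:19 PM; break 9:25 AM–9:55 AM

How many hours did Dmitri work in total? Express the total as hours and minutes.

Mon: 6:57 AM–11:08 AM = 4 h 11 min; less 45 min break → 3 h 26 min
Tue: 7:08 AM–2:23 PM = 7 h 15 min; less 20 min break → 6 h 55 min
Wed: 5:33 AM–9:49 AM = 4 h 16 min; less 75 min break → 3 h 1 min
Thu: 7:12 AM–4:17 PM = 9 h 5 min; less 60 min break → 8 h 5 min
Fri: 9:40 AM–4:32 PM = 6 h 52 min; less 20 min break → 6 h 32 min
Sat: 5:23 AM–12:00 PM = 6 h 37 min; less 60 min break → 5 h 37 min
Sun: 6:00 AM–2:19 PM = 8 h 19 min; less 30 min break → 7 h 49 min
Total: 3 h 26 min + 6 h 55 min + 3 h 1 min + 8 h 5 min + 6 h 32 min + 5 h 37 min + 7 h 49 min = 41 h 25 min.

41 h 25 min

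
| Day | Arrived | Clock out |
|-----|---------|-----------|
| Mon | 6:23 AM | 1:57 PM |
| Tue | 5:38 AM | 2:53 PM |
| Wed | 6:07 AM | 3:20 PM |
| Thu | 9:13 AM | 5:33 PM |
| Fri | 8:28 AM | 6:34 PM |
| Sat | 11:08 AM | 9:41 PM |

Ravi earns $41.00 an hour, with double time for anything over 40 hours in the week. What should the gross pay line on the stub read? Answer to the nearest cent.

$2871.37

Mon: 6:23 AM–1:57 PM = 7 h 34 min
Tue: 5:38 AM–2:53 PM = 9 h 15 min
Wed: 6:07 AM–3:20 PM = 9 h 13 min
Thu: 9:13 AM–5:33 PM = 8 h 20 min
Fri: 8:28 AM–6:34 PM = 10 h 6 min
Sat: 11:08 AM–9:41 PM = 10 h 33 min
Total worked: 55 h 1 min = 3301 min.
Regular 40 h 0 min = 2400 min at $41.00/h; overtime 15 h 1 min = 901 min at $82.00/h.
Pay = (2400 × $41.00 + 901 × $82.00) ÷ 60 = $2871.37.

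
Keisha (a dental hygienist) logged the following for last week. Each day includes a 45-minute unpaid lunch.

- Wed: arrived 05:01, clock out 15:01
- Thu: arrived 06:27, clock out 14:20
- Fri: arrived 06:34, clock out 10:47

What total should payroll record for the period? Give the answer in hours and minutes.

19 h 51 min

Wed: 05:01–15:01 = 10 h 0 min; less 45 min break → 9 h 15 min
Thu: 06:27–14:20 = 7 h 53 min; less 45 min break → 7 h 8 min
Fri: 06:34–10:47 = 4 h 13 min; less 45 min break → 3 h 28 min
Total: 9 h 15 min + 7 h 8 min + 3 h 28 min = 19 h 51 min.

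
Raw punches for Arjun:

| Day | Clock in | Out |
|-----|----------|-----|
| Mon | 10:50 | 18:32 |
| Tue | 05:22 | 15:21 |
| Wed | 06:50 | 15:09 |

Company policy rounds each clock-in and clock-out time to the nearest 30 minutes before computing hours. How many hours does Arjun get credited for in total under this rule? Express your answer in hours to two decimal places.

25.50 hours

Mon: in 10:50→11:00, out 18:32→18:30; 7 h 30 min
Tue: in 05:22→05:30, out 15:21→15:30; 10 h 0 min
Wed: in 06:50→07:00, out 15:09→15:00; 8 h 0 min
Total credited: 25 h 30 min.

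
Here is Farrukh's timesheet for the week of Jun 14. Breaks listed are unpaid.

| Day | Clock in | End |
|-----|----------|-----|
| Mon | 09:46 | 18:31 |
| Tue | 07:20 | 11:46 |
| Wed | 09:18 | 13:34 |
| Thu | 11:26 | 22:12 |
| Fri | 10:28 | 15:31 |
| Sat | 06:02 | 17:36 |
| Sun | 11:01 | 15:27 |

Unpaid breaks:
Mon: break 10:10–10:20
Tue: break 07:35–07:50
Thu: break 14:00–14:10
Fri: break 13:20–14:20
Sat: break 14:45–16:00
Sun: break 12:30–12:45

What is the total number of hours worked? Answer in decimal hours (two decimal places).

46.18 hours

Mon: 09:46–18:31 = 8 h 45 min; less 10 min break → 8 h 35 min
Tue: 07:20–11:46 = 4 h 26 min; less 15 min break → 4 h 11 min
Wed: 09:18–13:34 = 4 h 16 min
Thu: 11:26–22:12 = 10 h 46 min; less 10 min break → 10 h 36 min
Fri: 10:28–15:31 = 5 h 3 min; less 60 min break → 4 h 3 min
Sat: 06:02–17:36 = 11 h 34 min; less 75 min break → 10 h 19 min
Sun: 11:01–15:27 = 4 h 26 min; less 15 min break → 4 h 11 min
Total: 8 h 35 min + 4 h 11 min + 4 h 16 min + 10 h 36 min + 4 h 3 min + 10 h 19 min + 4 h 11 min = 46 h 11 min.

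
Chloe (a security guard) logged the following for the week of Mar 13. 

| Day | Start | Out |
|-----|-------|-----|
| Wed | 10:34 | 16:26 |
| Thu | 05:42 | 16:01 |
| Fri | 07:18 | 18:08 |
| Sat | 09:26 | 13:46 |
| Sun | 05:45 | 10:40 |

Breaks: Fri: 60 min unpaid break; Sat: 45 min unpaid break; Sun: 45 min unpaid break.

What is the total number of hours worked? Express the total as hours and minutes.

33 h 46 min

Wed: 10:34–16:26 = 5 h 52 min
Thu: 05:42–16:01 = 10 h 19 min
Fri: 07:18–18:08 = 10 h 50 min; less 60 min break → 9 h 50 min
Sat: 09:26–13:46 = 4 h 20 min; less 45 min break → 3 h 35 min
Sun: 05:45–10:40 = 4 h 55 min; less 45 min break → 4 h 10 min
Total: 5 h 52 min + 10 h 19 min + 9 h 50 min + 3 h 35 min + 4 h 10 min = 33 h 46 min.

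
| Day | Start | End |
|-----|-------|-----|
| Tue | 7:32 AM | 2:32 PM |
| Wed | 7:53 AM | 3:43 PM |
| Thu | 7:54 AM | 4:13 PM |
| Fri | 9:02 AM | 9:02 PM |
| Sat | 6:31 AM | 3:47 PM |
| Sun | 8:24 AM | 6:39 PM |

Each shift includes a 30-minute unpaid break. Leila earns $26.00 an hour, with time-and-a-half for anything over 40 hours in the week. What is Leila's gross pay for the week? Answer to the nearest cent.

Tue: 7:32 AM–2:32 PM = 7 h 0 min; less 30 min break → 6 h 30 min
Wed: 7:53 AM–3:43 PM = 7 h 50 min; less 30 min break → 7 h 20 min
Thu: 7:54 AM–4:13 PM = 8 h 19 min; less 30 min break → 7 h 49 min
Fri: 9:02 AM–9:02 PM = 12 h 0 min; less 30 min break → 11 h 30 min
Sat: 6:31 AM–3:47 PM = 9 h 16 min; less 30 min break → 8 h 46 min
Sun: 8:24 AM–6:39 PM = 10 h 15 min; less 30 min break → 9 h 45 min
Total worked: 51 h 40 min = 3100 min.
Regular 40 h 0 min = 2400 min at $26.00/h; overtime 11 h 40 min = 700 min at $39.00/h.
Pay = (2400 × $26.00 + 700 × $39.00) ÷ 60 = $1495.00.

$1495.00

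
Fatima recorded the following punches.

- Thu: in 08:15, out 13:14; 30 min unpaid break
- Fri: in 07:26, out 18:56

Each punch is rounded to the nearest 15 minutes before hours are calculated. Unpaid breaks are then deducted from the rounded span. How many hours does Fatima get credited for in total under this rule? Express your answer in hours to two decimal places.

16.00 hours

Thu: in 08:15→08:15, out 13:14→13:15; 5 h 0 min − 30 min = 4 h 30 min
Fri: in 07:26→07:30, out 18:56→19:00; 11 h 30 min
Total credited: 16 h 0 min.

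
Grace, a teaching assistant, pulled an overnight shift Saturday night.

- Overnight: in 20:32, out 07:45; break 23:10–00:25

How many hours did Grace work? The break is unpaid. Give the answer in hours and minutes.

Overnight: 20:32 → midnight = 3 h 28 min; midnight → 07:45 = 7 h 45 min; span 11 h 13 min; less 75 min break → 9 h 58 min

9 h 58 min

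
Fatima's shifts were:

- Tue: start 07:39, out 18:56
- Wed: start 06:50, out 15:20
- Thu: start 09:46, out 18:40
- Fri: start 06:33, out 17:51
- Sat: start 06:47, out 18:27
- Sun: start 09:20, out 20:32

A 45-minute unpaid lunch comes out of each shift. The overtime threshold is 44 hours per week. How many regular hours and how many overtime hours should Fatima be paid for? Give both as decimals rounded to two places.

Tue: 07:39–18:56 = 11 h 17 min; less 45 min break → 10 h 32 min
Wed: 06:50–15:20 = 8 h 30 min; less 45 min break → 7 h 45 min
Thu: 09:46–18:40 = 8 h 54 min; less 45 min break → 8 h 9 min
Fri: 06:33–17:51 = 11 h 18 min; less 45 min break → 10 h 33 min
Sat: 06:47–18:27 = 11 h 40 min; less 45 min break → 10 h 55 min
Sun: 09:20–20:32 = 11 h 12 min; less 45 min break → 10 h 27 min
Total worked: 58 h 21 min = 58.35 h.
Threshold 44 h → overtime 14 h 21 min, regular 44 h 0 min.

Regular 44.00 hours, overtime 14.35 hours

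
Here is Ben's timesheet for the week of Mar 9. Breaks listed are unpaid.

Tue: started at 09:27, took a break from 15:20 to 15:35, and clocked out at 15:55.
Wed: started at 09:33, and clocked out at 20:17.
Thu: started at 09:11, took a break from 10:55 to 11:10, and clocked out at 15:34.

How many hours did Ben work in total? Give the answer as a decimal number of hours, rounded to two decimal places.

Tue: 09:27–15:55 = 6 h 28 min; less 15 min break → 6 h 13 min
Wed: 09:33–20:17 = 10 h 44 min
Thu: 09:11–15:34 = 6 h 23 min; less 15 min break → 6 h 8 min
Total: 6 h 13 min + 10 h 44 min + 6 h 8 min = 23 h 5 min.

23.08 hours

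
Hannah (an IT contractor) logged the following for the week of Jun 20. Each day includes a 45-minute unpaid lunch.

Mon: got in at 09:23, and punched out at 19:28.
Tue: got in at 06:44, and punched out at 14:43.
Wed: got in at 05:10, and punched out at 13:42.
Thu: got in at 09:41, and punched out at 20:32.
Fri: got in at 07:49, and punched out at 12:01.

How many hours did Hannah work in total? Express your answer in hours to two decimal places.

Mon: 09:23–19:28 = 10 h 5 min; less 45 min break → 9 h 20 min
Tue: 06:44–14:43 = 7 h 59 min; less 45 min break → 7 h 14 min
Wed: 05:10–13:42 = 8 h 32 min; less 45 min break → 7 h 47 min
Thu: 09:41–20:32 = 10 h 51 min; less 45 min break → 10 h 6 min
Fri: 07:49–12:01 = 4 h 12 min; less 45 min break → 3 h 27 min
Total: 9 h 20 min + 7 h 14 min + 7 h 47 min + 10 h 6 min + 3 h 27 min = 37 h 54 min.

37.90 hours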